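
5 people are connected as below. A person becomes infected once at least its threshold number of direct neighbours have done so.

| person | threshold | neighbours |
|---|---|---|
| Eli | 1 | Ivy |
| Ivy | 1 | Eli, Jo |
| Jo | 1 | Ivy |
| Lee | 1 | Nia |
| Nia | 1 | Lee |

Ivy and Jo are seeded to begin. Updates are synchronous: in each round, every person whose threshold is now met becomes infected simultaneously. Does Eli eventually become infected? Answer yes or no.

yes

Round 1 — Ivy, Jo become infected (initial).
Round 2 — checking thresholds:
  Eli: 1 of 1 neighbours ≥ 1, becomes infected.
Round 3 — no new infections; cascade stops.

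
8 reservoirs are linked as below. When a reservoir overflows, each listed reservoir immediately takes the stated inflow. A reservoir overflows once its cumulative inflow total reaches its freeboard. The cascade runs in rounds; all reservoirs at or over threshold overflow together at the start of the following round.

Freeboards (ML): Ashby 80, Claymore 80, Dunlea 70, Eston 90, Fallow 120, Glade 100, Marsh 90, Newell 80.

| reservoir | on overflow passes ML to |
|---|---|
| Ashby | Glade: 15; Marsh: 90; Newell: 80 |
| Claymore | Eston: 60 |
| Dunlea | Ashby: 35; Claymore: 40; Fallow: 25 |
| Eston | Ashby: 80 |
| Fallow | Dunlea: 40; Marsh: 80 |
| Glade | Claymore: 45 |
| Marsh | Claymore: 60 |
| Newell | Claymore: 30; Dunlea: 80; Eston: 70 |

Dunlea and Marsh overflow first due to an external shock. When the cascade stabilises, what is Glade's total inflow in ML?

Round 1 — Dunlea, Marsh overflow (initial).
  Ashby: +35 → 35 < 80
  Claymore: +40+60 → 100 ≥ 80
  Fallow: +25 → 25 < 120
Round 2 — Claymore overflows.
  Eston: +60 → 60 < 90
No further overflows.

0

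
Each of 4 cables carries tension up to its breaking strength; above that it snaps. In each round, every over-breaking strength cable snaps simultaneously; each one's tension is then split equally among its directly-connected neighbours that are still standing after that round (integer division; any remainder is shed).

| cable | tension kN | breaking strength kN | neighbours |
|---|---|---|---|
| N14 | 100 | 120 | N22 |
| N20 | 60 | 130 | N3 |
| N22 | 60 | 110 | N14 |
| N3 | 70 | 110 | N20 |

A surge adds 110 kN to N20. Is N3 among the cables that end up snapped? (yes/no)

yes

Round 1 — N20 at 170 > 130. N20 snaps.
  N20 sheds 170 kN to N3: 170 each.
    N3: 70+170 = 240 > 110
Round 2 — N3 snaps.
  N3 sheds 240 kN: no online neighbours, lost.
No further breaks.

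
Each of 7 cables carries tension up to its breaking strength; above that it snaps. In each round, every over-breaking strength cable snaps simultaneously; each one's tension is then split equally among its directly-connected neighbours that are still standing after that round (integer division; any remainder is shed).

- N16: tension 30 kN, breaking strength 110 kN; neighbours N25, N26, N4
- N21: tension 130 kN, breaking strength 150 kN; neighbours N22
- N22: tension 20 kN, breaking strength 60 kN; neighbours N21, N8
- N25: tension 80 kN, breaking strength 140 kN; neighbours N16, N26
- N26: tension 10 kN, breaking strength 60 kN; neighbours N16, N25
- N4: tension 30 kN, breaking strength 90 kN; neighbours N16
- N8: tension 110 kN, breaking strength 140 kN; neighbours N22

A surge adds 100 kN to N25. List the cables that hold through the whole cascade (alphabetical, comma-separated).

Round 1 — N25 at 180 > 140. N25 snaps.
  N25 sheds 180 kN to N16, N26: 90 each.
    N16: 30+90 = 120 > 110
    N26: 10+90 = 100 > 60
Round 2 — N16, N26 snap.
  N16 sheds 120 kN to N4: 120 each.
    N4: 30+120 = 150 > 90
  N26 sheds 100 kN: no online neighbours, lost.
Round 3 — N4 snaps.
  N4 sheds 150 kN: no online neighbours, lost.
No further breaks.

N21, N22, N8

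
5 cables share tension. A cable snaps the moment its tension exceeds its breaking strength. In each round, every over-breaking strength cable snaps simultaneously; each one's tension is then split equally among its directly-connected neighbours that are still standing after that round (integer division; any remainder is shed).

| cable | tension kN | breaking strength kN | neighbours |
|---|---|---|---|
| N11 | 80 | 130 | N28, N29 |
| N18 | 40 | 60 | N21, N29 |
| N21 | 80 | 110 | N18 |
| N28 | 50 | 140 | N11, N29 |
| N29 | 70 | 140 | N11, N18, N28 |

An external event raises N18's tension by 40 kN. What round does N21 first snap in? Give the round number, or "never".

Round 1 — N18 at 80 > 60. N18 snaps.
  N18 sheds 80 kN to N21, N29: 40 each.
    N21: 80+40 = 120 > 110
    N29: 70+40 = 110 ≤ 140
Round 2 — N21 snaps.
  N21 sheds 120 kN: no online neighbours, lost.
No further breaks.

2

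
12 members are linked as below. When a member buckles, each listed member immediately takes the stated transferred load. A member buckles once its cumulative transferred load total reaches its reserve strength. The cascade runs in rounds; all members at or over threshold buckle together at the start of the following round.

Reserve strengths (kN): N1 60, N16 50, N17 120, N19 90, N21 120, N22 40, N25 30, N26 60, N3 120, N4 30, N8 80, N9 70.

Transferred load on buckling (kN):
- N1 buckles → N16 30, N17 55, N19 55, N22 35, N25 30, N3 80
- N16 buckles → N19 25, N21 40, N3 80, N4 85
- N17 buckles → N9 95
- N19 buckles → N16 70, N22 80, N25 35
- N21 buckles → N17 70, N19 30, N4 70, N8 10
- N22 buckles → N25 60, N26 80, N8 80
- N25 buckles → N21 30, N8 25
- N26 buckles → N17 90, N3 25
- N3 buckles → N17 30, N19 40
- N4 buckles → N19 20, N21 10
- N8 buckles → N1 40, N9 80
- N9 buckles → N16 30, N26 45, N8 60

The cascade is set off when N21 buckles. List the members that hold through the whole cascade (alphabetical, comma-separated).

Round 1 — N21 buckles (initial).
  N17: +70 → 70 < 120
  N19: +30 → 30 < 90
  N4: +70 → 70 ≥ 30
  N8: +10 → 10 < 80
Round 2 — N4 buckles.
  N19: +20 → 50 < 90
No further bucklings.

N1, N16, N17, N19, N22, N25, N26, N3, N8, N9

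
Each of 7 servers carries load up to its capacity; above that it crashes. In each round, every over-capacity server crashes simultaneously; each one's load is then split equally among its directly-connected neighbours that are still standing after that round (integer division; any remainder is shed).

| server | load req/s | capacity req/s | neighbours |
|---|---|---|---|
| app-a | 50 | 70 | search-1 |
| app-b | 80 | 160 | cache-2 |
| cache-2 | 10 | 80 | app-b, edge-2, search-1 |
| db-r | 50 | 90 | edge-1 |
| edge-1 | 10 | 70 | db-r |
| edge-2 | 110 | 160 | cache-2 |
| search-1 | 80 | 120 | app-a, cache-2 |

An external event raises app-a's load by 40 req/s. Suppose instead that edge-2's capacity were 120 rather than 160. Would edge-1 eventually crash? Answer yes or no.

no

With edge-2's capacity at 120:
Round 1 — app-a at 90 > 70. app-a crashes.
  app-a sheds 90 req/s to search-1: 90 each.
    search-1: 80+90 = 170 > 120
Round 2 — search-1 crashes.
  search-1 sheds 170 req/s to cache-2: 170 each.
    cache-2: 10+170 = 180 > 80
Round 3 — cache-2 crashes.
  cache-2 sheds 180 req/s to app-b, edge-2: 90 each.
    app-b: 80+90 = 170 > 160
    edge-2: 110+90 = 200 > 120
Round 4 — app-b, edge-2 crash.
  app-b sheds 170 req/s: no online neighbours, lost.
  edge-2 sheds 200 req/s: no online neighbours, lost.
No further crashes.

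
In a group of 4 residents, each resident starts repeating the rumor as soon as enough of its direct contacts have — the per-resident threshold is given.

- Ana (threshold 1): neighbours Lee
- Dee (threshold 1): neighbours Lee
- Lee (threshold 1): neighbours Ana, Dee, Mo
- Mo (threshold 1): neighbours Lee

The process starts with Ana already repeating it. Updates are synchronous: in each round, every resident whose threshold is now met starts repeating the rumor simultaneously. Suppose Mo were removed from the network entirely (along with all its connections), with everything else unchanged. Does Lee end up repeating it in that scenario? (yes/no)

With Mo removed:
Round 1 — Ana starts repeating the rumor (initial).
Round 2 — checking thresholds:
  Lee: 1 of 2 neighbours ≥ 1, starts repeating the rumor.
Round 3 — checking thresholds:
  Dee: 1 of 1 neighbours ≥ 1, starts repeating the rumor.
Round 4 — no new spreads; cascade stops.

yes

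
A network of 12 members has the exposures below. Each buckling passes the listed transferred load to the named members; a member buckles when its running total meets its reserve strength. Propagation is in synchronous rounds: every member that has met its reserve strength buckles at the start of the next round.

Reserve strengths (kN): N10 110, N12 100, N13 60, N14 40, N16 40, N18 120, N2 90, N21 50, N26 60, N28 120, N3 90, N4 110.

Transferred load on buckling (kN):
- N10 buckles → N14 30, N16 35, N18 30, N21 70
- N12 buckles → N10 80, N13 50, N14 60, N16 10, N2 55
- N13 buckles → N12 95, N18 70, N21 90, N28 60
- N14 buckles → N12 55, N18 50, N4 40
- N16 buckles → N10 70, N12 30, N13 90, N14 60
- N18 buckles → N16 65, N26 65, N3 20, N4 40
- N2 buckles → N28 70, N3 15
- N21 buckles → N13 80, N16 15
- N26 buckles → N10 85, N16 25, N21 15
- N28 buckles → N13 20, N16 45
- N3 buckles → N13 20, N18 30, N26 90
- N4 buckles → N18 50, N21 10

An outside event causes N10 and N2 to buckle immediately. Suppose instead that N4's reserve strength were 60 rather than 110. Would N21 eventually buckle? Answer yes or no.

yes

With N4's reserve strength at 60:
Round 1 — N10, N2 buckle (initial).
  N14: +30 → 30 < 40
  N16: +35 → 35 < 40
  N18: +30 → 30 < 120
  N21: +70 → 70 ≥ 50
  N28: +70 → 70 < 120
  N3: +15 → 15 < 90
Round 2 — N21 buckles.
  N13: +80 → 80 ≥ 60
  N16: +15 → 50 ≥ 40
Round 3 — N13, N16 buckle.
  N12: +95+30 → 125 ≥ 100
  N14: +60 → 90 ≥ 40
  N18: +70 → 100 < 120
  N28: +60 → 130 ≥ 120
Round 4 — N12, N14, N28 buckle.
  N18: +50 → 150 ≥ 120
  N4: +40 → 40 < 60
Round 5 — N18 buckles.
  N26: +65 → 65 ≥ 60
  N3: +20 → 35 < 90
  N4: +40 → 80 ≥ 60
Round 6 — N26, N4 buckle.
No further bucklings.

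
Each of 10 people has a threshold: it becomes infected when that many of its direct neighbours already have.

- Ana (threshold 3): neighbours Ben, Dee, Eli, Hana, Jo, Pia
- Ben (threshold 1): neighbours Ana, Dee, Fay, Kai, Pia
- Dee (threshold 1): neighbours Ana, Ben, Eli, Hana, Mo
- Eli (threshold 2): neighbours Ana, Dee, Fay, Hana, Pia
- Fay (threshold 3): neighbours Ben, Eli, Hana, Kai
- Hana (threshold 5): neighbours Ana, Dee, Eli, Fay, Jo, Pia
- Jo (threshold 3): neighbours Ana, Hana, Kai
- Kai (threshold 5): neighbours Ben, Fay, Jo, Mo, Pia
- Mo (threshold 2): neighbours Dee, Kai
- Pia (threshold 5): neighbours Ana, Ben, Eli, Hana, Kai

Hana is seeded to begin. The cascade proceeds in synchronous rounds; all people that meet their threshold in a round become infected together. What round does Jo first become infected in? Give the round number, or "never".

never

Round 1 — Hana becomes infected (initial).
Round 2 — checking thresholds:
  Ana: 1 of 6 neighbours < 3, below threshold.
  Dee: 1 of 5 neighbours ≥ 1, becomes infected.
  Eli: 1 of 5 neighbours < 2, below threshold.
  Fay: 1 of 4 neighbours < 3, below threshold.
  Jo: 1 of 3 neighbours < 3, below threshold.
  Pia: 1 of 5 neighbours < 5, below threshold.
Round 3 — checking thresholds:
  Ana: 2 of 6 neighbours < 3, below threshold.
  Ben: 1 of 5 neighbours ≥ 1, becomes infected.
  Eli: 2 of 5 neighbours ≥ 2, becomes infected.
  Fay: 1 of 4 neighbours < 3, below threshold.
  Jo: 1 of 3 neighbours < 3, below threshold.
  Mo: 1 of 2 neighbours < 2, below threshold.
  Pia: 1 of 5 neighbours < 5, below threshold.
Round 4 — checking thresholds:
  Ana: 4 of 6 neighbours ≥ 3, becomes infected.
  Fay: 3 of 4 neighbours ≥ 3, becomes infected.
  Jo: 1 of 3 neighbours < 3, below threshold.
  Kai: 1 of 5 neighbours < 5, below threshold.
  Mo: 1 of 2 neighbours < 2, below threshold.
  Pia: 3 of 5 neighbours < 5, below threshold.
Round 5 — no new infections; cascade stops.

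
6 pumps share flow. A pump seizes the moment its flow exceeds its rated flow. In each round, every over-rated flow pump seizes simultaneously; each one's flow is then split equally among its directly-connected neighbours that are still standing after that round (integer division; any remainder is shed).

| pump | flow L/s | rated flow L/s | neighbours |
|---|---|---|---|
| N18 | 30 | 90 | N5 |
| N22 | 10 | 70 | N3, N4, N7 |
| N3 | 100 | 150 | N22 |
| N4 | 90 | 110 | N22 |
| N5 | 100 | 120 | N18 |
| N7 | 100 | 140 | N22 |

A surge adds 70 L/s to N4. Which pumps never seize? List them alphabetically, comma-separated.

Round 1 — N4 at 160 > 110. N4 seizes.
  N4 sheds 160 L/s to N22: 160 each.
    N22: 10+160 = 170 > 70
Round 2 — N22 seizes.
  N22 sheds 170 L/s to N3, N7: 85 each.
    N3: 100+85 = 185 > 150
    N7: 100+85 = 185 > 140
Round 3 — N3, N7 seize.
  N3 sheds 185 L/s: no online neighbours, lost.
  N7 sheds 185 L/s: no online neighbours, lost.
No further seizures.

N18, N5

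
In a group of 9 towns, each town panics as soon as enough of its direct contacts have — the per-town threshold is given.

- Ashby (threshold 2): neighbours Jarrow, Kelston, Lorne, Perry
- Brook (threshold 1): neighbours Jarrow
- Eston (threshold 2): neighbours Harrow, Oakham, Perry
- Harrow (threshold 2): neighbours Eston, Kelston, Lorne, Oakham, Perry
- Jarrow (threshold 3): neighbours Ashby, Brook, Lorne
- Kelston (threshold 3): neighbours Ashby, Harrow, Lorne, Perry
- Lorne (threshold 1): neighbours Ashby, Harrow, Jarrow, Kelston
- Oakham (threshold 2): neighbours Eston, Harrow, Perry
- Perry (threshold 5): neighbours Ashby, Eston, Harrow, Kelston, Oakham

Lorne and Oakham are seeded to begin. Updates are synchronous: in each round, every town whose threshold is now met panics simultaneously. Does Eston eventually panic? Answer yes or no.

Round 1 — Lorne, Oakham panic (initial).
Round 2 — checking thresholds:
  Ashby: 1 of 4 neighbours < 2, not yet.
  Eston: 1 of 3 neighbours < 2, not yet.
  Harrow: 2 of 5 neighbours ≥ 2, panics.
  Jarrow: 1 of 3 neighbours < 3, not yet.
  Kelston: 1 of 4 neighbours < 3, not yet.
  Perry: 1 of 5 neighbours < 5, not yet.
Round 3 — checking thresholds:
  Ashby: 1 of 4 neighbours < 2, not yet.
  Eston: 2 of 3 neighbours ≥ 2, panics.
  Jarrow: 1 of 3 neighbours < 3, not yet.
  Kelston: 2 of 4 neighbours < 3, not yet.
  Perry: 2 of 5 neighbours < 5, not yet.
Round 4 — no new panics; cascade stops.

yes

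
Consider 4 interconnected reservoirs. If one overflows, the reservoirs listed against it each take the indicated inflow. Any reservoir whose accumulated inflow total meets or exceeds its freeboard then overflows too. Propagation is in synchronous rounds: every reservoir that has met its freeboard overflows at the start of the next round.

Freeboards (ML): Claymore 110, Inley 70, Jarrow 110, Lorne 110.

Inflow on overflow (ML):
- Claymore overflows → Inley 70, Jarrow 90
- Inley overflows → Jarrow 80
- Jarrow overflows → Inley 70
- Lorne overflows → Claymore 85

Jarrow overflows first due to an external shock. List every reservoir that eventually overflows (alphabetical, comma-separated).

Round 1 — Jarrow overflows (initial).
  Inley: +70 → 70 ≥ 70
Round 2 — Inley overflows.
No further overflows.

Inley, Jarrow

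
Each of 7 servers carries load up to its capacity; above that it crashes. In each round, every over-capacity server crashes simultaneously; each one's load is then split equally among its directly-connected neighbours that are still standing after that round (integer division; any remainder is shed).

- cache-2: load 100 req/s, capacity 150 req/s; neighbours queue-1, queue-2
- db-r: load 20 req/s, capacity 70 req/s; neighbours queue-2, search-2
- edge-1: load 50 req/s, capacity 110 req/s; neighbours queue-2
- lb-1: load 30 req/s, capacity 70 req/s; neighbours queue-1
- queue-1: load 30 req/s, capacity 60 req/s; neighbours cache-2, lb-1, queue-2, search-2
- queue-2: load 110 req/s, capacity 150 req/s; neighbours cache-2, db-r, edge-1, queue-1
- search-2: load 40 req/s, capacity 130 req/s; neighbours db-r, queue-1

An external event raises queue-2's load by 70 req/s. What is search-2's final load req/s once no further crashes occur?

65

Round 1 — queue-2 at 180 > 150. queue-2 crashes.
  queue-2 sheds 180 req/s to cache-2, db-r, edge-1, queue-1: 45 each.
    cache-2: 100+45 = 145 ≤ 150
    db-r: 20+45 = 65 ≤ 70
    edge-1: 50+45 = 95 ≤ 110
    queue-1: 30+45 = 75 > 60
Round 2 — queue-1 crashes.
  queue-1 sheds 75 req/s to cache-2, lb-1, search-2: 25 each.
    cache-2: 145+25 = 170 > 150
    lb-1: 30+25 = 55 ≤ 70
    search-2: 40+25 = 65 ≤ 130
Round 3 — cache-2 crashes.
  cache-2 sheds 170 req/s: no online neighbours, lost.
No further crashes.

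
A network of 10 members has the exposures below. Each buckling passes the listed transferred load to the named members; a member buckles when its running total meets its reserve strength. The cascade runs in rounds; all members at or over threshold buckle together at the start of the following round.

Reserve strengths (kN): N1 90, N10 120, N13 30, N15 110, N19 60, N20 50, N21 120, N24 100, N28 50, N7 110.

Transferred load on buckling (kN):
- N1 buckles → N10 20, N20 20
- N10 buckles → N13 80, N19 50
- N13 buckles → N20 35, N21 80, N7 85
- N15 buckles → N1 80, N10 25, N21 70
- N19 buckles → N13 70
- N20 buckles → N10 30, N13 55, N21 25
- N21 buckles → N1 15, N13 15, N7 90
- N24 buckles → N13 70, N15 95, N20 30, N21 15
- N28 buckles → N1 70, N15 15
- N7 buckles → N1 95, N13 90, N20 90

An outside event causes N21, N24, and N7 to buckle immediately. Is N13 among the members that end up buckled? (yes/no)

Round 1 — N21, N24, N7 buckle (initial).
  N1: +15+95 → 110 ≥ 90
  N13: +15+70+90 → 175 ≥ 30
  N15: +95 → 95 < 110
  N20: +30+90 → 120 ≥ 50
Round 2 — N1, N13, N20 buckle.
  N10: +20+30 → 50 < 120
No further bucklings.

yes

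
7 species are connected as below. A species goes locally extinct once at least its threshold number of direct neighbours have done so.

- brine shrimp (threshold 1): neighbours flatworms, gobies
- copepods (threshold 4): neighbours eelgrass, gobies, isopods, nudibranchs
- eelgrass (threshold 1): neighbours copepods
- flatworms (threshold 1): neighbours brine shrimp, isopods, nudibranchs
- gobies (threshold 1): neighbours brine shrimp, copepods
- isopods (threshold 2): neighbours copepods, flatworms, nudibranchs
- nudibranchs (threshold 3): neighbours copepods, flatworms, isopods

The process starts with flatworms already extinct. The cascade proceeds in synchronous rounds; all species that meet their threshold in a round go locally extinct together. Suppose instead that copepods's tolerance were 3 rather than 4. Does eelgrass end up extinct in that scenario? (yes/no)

With copepods's tolerance at 3:
Round 1 — flatworms goes locally extinct (initial).
Round 2 — checking thresholds:
  brine shrimp: 1 of 2 neighbours ≥ 1, goes locally extinct.
  isopods: 1 of 3 neighbours < 2, not yet.
  nudibranchs: 1 of 3 neighbours < 3, not yet.
Round 3 — checking thresholds:
  gobies: 1 of 2 neighbours ≥ 1, goes locally extinct.
  isopods: 1 of 3 neighbours < 2, not yet.
  nudibranchs: 1 of 3 neighbours < 3, not yet.
Round 4 — no new extinctions; cascade stops.

no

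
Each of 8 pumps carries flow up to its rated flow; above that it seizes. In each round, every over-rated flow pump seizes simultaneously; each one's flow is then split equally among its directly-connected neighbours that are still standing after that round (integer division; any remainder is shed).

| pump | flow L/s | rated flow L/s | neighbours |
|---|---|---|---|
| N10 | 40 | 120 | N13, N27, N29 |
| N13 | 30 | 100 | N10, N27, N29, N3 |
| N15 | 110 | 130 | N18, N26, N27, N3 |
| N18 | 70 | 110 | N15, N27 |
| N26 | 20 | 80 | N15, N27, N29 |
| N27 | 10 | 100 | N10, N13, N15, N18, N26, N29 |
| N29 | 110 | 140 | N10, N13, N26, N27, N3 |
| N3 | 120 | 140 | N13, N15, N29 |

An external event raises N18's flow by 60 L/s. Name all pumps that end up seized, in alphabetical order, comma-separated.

N10, N13, N15, N18, N26, N27, N29, N3

Round 1 — N18 at 130 > 110. N18 seizes.
  N18 sheds 130 L/s to N15, N27: 65 each.
    N15: 110+65 = 175 > 130
    N27: 10+65 = 75 ≤ 100
Round 2 — N15 seizes.
  N15 sheds 175 L/s to N26, N27, N3: 58 each (1 lost).
    N26: 20+58 = 78 ≤ 80
    N27: 75+58 = 133 > 100
    N3: 120+58 = 178 > 140
Round 3 — N27, N3 seize.
  N27 sheds 133 L/s to N10, N13, N26, N29: 33 each (1 lost).
    N10: 40+33 = 73 ≤ 120
    N13: 30+33 = 63 ≤ 100
    N26: 78+33 = 111 > 80
    N29: 110+33 = 143 > 140
  N3 sheds 178 L/s to N13, N29: 89 each.
    N13: 63+89 = 152 > 100
    N29: 143+89 = 232 > 140
Round 4 — N13, N26, N29 seize.
  N13 sheds 152 L/s to N10: 152 each.
    N10: 73+152 = 225 > 120
  N26 sheds 111 L/s: no online neighbours, lost.
  N29 sheds 232 L/s to N10: 232 each.
    N10: 225+232 = 457 > 120
Round 5 — N10 seizes.
  N10 sheds 457 L/s: no online neighbours, lost.
No further seizures.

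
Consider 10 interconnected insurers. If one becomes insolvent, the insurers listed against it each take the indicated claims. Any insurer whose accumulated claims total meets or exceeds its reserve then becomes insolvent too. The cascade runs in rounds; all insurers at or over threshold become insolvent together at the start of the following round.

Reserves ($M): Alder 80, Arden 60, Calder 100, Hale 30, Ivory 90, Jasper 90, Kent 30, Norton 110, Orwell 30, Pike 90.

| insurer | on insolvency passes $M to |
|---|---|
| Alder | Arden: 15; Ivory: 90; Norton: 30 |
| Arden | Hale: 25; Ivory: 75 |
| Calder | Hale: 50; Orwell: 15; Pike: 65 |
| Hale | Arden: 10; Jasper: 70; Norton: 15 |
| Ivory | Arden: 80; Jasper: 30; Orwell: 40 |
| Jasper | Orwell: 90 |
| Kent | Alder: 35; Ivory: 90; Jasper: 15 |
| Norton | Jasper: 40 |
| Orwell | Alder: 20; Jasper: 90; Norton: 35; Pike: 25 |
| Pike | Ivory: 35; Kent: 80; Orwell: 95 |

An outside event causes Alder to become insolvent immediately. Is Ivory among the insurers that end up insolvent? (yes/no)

Round 1 — Alder becomes insolvent (initial).
  Arden: +15 → 15 < 60
  Ivory: +90 → 90 ≥ 90
  Norton: +30 → 30 < 110
Round 2 — Ivory becomes insolvent.
  Arden: +80 → 95 ≥ 60
  Jasper: +30 → 30 < 90
  Orwell: +40 → 40 ≥ 30
Round 3 — Arden, Orwell become insolvent.
  Hale: +25 → 25 < 30
  Jasper: +90 → 120 ≥ 90
  Norton: +35 → 65 < 110
  Pike: +25 → 25 < 90
Round 4 — Jasper becomes insolvent.
No further insolvencies.

yes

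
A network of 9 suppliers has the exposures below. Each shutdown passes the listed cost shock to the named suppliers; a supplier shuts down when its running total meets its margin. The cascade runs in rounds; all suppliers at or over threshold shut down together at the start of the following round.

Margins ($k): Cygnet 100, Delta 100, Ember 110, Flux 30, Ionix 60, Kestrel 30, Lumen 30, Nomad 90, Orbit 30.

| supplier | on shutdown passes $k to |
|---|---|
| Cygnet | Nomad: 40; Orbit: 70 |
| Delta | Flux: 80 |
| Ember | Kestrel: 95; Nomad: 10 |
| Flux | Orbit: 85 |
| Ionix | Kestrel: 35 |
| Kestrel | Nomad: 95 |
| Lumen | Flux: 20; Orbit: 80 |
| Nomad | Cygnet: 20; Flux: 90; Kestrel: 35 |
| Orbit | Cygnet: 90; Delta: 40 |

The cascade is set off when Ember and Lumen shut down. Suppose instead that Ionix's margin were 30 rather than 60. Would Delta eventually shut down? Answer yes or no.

With Ionix's margin at 30:
Round 1 — Ember, Lumen shut down (initial).
  Flux: +20 → 20 < 30
  Kestrel: +95 → 95 ≥ 30
  Nomad: +10 → 10 < 90
  Orbit: +80 → 80 ≥ 30
Round 2 — Kestrel, Orbit shut down.
  Cygnet: +90 → 90 < 100
  Delta: +40 → 40 < 100
  Nomad: +95 → 105 ≥ 90
Round 3 — Nomad shuts down.
  Cygnet: +20 → 110 ≥ 100
  Flux: +90 → 110 ≥ 30
Round 4 — Cygnet, Flux shut down.
No further shutdowns.

no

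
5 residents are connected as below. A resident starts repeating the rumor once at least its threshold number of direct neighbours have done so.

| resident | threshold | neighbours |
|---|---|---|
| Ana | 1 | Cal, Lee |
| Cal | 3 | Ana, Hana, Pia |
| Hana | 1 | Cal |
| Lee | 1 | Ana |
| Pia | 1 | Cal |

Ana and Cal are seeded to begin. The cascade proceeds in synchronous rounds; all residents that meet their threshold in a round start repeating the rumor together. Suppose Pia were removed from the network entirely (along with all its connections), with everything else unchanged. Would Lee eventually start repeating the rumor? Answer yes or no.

yes

With Pia removed:
Round 1 — Ana, Cal start repeating the rumor (initial).
Round 2 — checking thresholds:
  Hana: 1 of 1 neighbours ≥ 1, starts repeating the rumor.
  Lee: 1 of 1 neighbours ≥ 1, starts repeating the rumor.
Round 3 — no new spreads; cascade stops.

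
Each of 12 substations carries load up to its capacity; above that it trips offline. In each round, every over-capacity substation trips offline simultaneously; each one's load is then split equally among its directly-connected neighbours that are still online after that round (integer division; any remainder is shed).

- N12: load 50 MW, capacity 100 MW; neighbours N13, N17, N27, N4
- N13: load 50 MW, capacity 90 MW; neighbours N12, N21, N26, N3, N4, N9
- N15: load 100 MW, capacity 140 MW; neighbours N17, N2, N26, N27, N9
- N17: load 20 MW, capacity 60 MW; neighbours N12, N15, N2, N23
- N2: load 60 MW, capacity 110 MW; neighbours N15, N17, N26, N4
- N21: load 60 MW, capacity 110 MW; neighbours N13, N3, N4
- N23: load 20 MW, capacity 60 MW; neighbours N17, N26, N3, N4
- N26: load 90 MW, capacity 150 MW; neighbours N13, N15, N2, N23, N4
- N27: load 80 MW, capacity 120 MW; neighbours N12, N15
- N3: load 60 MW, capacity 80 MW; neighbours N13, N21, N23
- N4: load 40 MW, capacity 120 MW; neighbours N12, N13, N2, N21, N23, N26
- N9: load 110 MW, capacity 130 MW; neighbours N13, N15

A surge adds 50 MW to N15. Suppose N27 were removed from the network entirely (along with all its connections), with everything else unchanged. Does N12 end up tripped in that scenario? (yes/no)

With N27 removed:
Round 1 — N15 at 150 > 140. N15 trips offline.
  N15 sheds 150 MW to N17, N2, N26, N9: 37 each (2 lost).
    N17: 20+37 = 57 ≤ 60
    N2: 60+37 = 97 ≤ 110
    N26: 90+37 = 127 ≤ 150
    N9: 110+37 = 147 > 130
Round 2 — N9 trips offline.
  N9 sheds 147 MW to N13: 147 each.
    N13: 50+147 = 197 > 90
Round 3 — N13 trips offline.
  N13 sheds 197 MW to N12, N21, N26, N3, N4: 39 each (2 lost).
    N12: 50+39 = 89 ≤ 100
    N21: 60+39 = 99 ≤ 110
    N26: 127+39 = 166 > 150
    N3: 60+39 = 99 > 80
    N4: 40+39 = 79 ≤ 120
Round 4 — N26, N3 trip offline.
  N26 sheds 166 MW to N2, N23, N4: 55 each (1 lost).
    N2: 97+55 = 152 > 110
    N23: 20+55 = 75 > 60
    N4: 79+55 = 134 > 120
  N3 sheds 99 MW to N21, N23: 49 each (1 lost).
    N21: 99+49 = 148 > 110
    N23: 75+49 = 124 > 60
Round 5 — N2, N21, N23, N4 trip offline.
  N2 sheds 152 MW to N17: 152 each.
    N17: 57+152 = 209 > 60
  N21 sheds 148 MW: no online neighbours, lost.
  N23 sheds 124 MW to N17: 124 each.
    N17: 209+124 = 333 > 60
  N4 sheds 134 MW to N12: 134 each.
    N12: 89+134 = 223 > 100
Round 6 — N12, N17 trip offline.
  N12 sheds 223 MW: no online neighbours, lost.
  N17 sheds 333 MW: no online neighbours, lost.
No further trips.

yes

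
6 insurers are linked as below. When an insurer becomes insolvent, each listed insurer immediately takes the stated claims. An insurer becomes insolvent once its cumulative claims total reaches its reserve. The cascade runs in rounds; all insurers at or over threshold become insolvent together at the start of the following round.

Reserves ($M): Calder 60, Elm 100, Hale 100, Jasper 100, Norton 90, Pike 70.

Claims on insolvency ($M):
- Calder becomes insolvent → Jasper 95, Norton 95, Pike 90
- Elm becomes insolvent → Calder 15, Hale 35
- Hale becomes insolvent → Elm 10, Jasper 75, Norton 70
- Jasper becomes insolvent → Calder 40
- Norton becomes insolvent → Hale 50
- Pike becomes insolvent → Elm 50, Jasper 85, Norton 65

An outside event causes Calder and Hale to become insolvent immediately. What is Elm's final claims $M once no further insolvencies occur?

Round 1 — Calder, Hale become insolvent (initial).
  Elm: +10 → 10 < 100
  Jasper: +95+75 → 170 ≥ 100
  Norton: +95+70 → 165 ≥ 90
  Pike: +90 → 90 ≥ 70
Round 2 — Jasper, Norton, Pike become insolvent.
  Elm: +50 → 60 < 100
No further insolvencies.

60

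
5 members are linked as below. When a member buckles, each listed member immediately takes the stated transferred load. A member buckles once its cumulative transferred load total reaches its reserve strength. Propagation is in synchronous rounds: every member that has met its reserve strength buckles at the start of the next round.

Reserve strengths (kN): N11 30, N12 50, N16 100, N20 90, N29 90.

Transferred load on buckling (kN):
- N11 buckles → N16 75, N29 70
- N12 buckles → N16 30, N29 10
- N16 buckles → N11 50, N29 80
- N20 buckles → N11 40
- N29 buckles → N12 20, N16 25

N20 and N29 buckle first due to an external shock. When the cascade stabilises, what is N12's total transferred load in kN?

20

Round 1 — N20, N29 buckle (initial).
  N11: +40 → 40 ≥ 30
  N12: +20 → 20 < 50
  N16: +25 → 25 < 100
Round 2 — N11 buckles.
  N16: +75 → 100 ≥ 100
Round 3 — N16 buckles.
No further bucklings.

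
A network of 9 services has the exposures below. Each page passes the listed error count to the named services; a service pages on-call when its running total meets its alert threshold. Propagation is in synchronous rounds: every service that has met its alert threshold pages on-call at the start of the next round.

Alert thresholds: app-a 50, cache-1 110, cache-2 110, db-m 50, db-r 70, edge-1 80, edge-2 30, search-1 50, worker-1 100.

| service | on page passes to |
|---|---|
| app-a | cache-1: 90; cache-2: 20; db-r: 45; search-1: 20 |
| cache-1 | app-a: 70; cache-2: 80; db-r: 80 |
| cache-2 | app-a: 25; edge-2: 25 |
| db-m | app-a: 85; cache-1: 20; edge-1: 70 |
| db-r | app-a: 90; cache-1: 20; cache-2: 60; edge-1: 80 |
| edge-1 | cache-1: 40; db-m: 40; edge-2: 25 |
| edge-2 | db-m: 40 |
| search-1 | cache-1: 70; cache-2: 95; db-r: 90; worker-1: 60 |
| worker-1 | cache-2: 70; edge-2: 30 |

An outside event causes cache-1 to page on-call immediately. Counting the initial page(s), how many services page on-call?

7

Round 1 — cache-1 pages on-call (initial).
  app-a: +70 → 70 ≥ 50
  cache-2: +80 → 80 < 110
  db-r: +80 → 80 ≥ 70
Round 2 — app-a, db-r page on-call.
  cache-2: +20+60 → 160 ≥ 110
  edge-1: +80 → 80 ≥ 80
  search-1: +20 → 20 < 50
Round 3 — cache-2, edge-1 page on-call.
  db-m: +40 → 40 < 50
  edge-2: +25+25 → 50 ≥ 30
Round 4 — edge-2 pages on-call.
  db-m: +40 → 80 ≥ 50
Round 5 — db-m pages on-call.
No further pages.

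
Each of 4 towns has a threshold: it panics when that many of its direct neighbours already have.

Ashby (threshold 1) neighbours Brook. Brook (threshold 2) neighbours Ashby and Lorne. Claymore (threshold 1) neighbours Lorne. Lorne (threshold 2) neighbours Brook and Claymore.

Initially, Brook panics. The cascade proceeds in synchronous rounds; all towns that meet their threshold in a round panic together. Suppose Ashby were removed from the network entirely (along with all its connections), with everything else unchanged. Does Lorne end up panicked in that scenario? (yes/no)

no

With Ashby removed:
Round 1 — Brook panics (initial).
Round 2 — no new panics; cascade stops.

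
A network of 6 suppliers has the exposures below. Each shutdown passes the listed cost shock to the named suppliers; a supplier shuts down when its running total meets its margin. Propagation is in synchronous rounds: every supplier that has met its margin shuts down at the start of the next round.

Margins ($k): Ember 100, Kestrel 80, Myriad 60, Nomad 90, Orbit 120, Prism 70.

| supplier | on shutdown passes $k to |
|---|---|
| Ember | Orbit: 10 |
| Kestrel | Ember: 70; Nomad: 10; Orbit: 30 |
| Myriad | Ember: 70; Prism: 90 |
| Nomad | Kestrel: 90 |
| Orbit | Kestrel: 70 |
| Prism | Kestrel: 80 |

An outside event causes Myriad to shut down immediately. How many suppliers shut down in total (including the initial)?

Round 1 — Myriad shuts down (initial).
  Ember: +70 → 70 < 100
  Prism: +90 → 90 ≥ 70
Round 2 — Prism shuts down.
  Kestrel: +80 → 80 ≥ 80
Round 3 — Kestrel shuts down.
  Ember: +70 → 140 ≥ 100
  Nomad: +10 → 10 < 90
  Orbit: +30 → 30 < 120
Round 4 — Ember shuts down.
  Orbit: +10 → 40 < 120
No further shutdowns.

4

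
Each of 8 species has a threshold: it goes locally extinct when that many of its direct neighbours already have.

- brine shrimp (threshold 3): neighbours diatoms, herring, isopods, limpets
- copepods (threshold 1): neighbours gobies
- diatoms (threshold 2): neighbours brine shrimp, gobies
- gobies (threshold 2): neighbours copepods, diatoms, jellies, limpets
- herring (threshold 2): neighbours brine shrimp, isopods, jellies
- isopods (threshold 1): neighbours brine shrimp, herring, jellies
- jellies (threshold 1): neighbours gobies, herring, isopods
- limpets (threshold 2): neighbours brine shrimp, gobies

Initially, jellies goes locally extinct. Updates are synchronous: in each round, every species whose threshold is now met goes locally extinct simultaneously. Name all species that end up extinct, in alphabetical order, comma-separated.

Round 1 — jellies goes locally extinct (initial).
Round 2 — checking thresholds:
  gobies: 1 of 4 neighbours < 2, below threshold.
  herring: 1 of 3 neighbours < 2, below threshold.
  isopods: 1 of 3 neighbours ≥ 1, goes locally extinct.
Round 3 — checking thresholds:
  brine shrimp: 1 of 4 neighbours < 3, below threshold.
  gobies: 1 of 4 neighbours < 2, below threshold.
  herring: 2 of 3 neighbours ≥ 2, goes locally extinct.
Round 4 — no new extinctions; cascade stops.

herring, isopods, jellies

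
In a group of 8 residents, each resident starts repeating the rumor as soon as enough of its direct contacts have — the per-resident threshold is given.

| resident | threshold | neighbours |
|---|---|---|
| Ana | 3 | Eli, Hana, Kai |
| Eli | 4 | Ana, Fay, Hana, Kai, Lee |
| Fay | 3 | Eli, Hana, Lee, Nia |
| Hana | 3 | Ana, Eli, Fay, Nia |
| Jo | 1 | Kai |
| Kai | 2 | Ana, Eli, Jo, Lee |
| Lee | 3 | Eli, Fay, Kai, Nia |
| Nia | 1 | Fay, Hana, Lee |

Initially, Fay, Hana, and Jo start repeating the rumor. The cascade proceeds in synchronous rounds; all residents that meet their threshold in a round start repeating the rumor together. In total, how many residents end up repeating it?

Round 1 — Fay, Hana, Jo start repeating the rumor (initial).
Round 2 — checking thresholds:
  Ana: 1 of 3 neighbours < 3, not yet.
  Eli: 2 of 5 neighbours < 4, not yet.
  Kai: 1 of 4 neighbours < 2, not yet.
  Lee: 1 of 4 neighbours < 3, not yet.
  Nia: 2 of 3 neighbours ≥ 1, starts repeating the rumor.
Round 3 — no new spreads; cascade stops.

4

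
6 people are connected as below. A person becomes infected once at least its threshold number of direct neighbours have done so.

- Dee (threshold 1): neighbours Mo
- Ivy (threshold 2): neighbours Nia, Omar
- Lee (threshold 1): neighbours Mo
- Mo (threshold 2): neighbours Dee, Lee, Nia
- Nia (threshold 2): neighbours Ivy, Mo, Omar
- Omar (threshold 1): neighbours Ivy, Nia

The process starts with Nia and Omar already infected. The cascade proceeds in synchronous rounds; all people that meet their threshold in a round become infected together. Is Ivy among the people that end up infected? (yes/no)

yes

Round 1 — Nia, Omar become infected (initial).
Round 2 — checking thresholds:
  Ivy: 2 of 2 neighbours ≥ 2, becomes infected.
  Mo: 1 of 3 neighbours < 2, not yet.
Round 3 — no new infections; cascade stops.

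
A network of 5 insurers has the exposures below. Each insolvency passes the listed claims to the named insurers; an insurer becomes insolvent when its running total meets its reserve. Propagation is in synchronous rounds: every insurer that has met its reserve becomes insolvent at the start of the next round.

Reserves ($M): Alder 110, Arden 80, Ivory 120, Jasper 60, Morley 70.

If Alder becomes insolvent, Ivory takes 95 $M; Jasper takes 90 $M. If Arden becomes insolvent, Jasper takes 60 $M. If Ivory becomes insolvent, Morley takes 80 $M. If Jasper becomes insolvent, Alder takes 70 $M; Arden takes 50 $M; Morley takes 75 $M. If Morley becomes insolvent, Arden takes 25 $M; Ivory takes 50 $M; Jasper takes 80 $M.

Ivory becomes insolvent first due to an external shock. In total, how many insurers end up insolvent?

3

Round 1 — Ivory becomes insolvent (initial).
  Morley: +80 → 80 ≥ 70
Round 2 — Morley becomes insolvent.
  Arden: +25 → 25 < 80
  Jasper: +80 → 80 ≥ 60
Round 3 — Jasper becomes insolvent.
  Alder: +70 → 70 < 110
  Arden: +50 → 75 < 80
No further insolvencies.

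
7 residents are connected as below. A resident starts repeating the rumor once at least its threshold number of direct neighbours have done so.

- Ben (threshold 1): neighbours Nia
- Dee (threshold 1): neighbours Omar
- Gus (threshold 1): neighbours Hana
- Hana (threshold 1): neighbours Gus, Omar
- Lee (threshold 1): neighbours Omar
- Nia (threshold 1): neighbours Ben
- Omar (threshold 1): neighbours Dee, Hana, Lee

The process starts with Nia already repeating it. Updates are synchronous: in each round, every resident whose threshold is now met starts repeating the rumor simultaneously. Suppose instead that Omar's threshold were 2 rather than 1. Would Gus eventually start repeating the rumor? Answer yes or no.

With Omar's threshold at 2:
Round 1 — Nia starts repeating the rumor (initial).
Round 2 — checking thresholds:
  Ben: 1 of 1 neighbours ≥ 1, starts repeating the rumor.
Round 3 — no new spreads; cascade stops.

no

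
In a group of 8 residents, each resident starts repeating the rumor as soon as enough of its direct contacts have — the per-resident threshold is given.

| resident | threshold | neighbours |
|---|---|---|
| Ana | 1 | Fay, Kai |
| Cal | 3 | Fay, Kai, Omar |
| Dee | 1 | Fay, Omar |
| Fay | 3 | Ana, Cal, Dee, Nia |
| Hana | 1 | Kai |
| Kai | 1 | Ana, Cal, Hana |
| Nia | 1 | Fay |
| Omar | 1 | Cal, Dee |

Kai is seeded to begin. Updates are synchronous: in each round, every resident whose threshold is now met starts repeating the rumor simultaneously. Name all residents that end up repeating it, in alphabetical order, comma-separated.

Ana, Hana, Kai

Round 1 — Kai starts repeating the rumor (initial).
Round 2 — checking thresholds:
  Ana: 1 of 2 neighbours ≥ 1, starts repeating the rumor.
  Cal: 1 of 3 neighbours < 3, holds.
  Hana: 1 of 1 neighbours ≥ 1, starts repeating the rumor.
Round 3 — no new spreads; cascade stops.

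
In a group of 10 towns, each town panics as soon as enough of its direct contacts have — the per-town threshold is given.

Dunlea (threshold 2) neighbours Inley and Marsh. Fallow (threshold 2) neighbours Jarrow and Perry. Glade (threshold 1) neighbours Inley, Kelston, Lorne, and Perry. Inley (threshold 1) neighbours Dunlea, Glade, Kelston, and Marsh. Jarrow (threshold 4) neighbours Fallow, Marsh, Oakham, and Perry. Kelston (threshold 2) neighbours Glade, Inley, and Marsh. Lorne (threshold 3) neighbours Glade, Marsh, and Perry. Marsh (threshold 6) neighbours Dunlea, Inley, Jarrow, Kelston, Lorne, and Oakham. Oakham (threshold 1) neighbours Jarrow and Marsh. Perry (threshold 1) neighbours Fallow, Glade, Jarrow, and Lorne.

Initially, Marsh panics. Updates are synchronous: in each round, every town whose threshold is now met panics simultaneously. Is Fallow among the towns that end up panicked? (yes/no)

no

Round 1 — Marsh panics (initial).
Round 2 — checking thresholds:
  Dunlea: 1 of 2 neighbours < 2, not yet.
  Inley: 1 of 4 neighbours ≥ 1, panics.
  Jarrow: 1 of 4 neighbours < 4, not yet.
  Kelston: 1 of 3 neighbours < 2, not yet.
  Lorne: 1 of 3 neighbours < 3, not yet.
  Oakham: 1 of 2 neighbours ≥ 1, panics.
Round 3 — checking thresholds:
  Dunlea: 2 of 2 neighbours ≥ 2, panics.
  Glade: 1 of 4 neighbours ≥ 1, panics.
  Jarrow: 2 of 4 neighbours < 4, not yet.
  Kelston: 2 of 3 neighbours ≥ 2, panics.
  Lorne: 1 of 3 neighbours < 3, not yet.
Round 4 — checking thresholds:
  Jarrow: 2 of 4 neighbours < 4, not yet.
  Lorne: 2 of 3 neighbours < 3, not yet.
  Perry: 1 of 4 neighbours ≥ 1, panics.
Round 5 — checking thresholds:
  Fallow: 1 of 2 neighbours < 2, not yet.
  Jarrow: 3 of 4 neighbours < 4, not yet.
  Lorne: 3 of 3 neighbours ≥ 3, panics.
Round 6 — no new panics; cascade stops.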